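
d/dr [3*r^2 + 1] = 6*r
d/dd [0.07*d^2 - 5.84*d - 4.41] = 0.14*d - 5.84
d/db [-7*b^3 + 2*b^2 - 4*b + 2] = -21*b^2 + 4*b - 4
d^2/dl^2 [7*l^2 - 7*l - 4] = 14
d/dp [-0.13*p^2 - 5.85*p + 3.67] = -0.26*p - 5.85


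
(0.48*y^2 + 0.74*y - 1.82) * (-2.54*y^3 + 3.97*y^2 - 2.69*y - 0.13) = -1.2192*y^5 + 0.026*y^4 + 6.2694*y^3 - 9.2784*y^2 + 4.7996*y + 0.2366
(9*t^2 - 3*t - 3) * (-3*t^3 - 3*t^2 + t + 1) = -27*t^5 - 18*t^4 + 27*t^3 + 15*t^2 - 6*t - 3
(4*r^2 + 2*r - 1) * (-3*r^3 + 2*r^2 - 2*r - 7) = -12*r^5 + 2*r^4 - r^3 - 34*r^2 - 12*r + 7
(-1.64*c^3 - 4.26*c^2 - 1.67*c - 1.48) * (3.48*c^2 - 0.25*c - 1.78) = -5.7072*c^5 - 14.4148*c^4 - 1.8274*c^3 + 2.8499*c^2 + 3.3426*c + 2.6344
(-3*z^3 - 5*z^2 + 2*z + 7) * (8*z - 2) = -24*z^4 - 34*z^3 + 26*z^2 + 52*z - 14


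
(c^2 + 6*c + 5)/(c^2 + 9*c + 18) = (c^2 + 6*c + 5)/(c^2 + 9*c + 18)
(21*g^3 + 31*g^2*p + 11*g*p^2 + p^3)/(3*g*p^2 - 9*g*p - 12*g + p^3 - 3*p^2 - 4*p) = (7*g^2 + 8*g*p + p^2)/(p^2 - 3*p - 4)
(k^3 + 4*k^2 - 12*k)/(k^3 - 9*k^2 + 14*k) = (k + 6)/(k - 7)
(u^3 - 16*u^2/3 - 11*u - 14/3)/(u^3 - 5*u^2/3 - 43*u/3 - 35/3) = (3*u^2 - 19*u - 14)/(3*u^2 - 8*u - 35)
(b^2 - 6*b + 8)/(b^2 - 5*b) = (b^2 - 6*b + 8)/(b*(b - 5))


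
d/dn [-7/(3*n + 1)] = 21/(3*n + 1)^2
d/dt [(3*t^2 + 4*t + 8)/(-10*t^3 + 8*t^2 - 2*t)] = (15*t^4 + 40*t^3 + 101*t^2 - 64*t + 8)/(2*t^2*(25*t^4 - 40*t^3 + 26*t^2 - 8*t + 1))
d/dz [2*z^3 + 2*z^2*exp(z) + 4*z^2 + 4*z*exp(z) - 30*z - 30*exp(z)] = 2*z^2*exp(z) + 6*z^2 + 8*z*exp(z) + 8*z - 26*exp(z) - 30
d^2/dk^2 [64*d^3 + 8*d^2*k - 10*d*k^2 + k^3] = -20*d + 6*k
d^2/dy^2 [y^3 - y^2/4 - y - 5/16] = 6*y - 1/2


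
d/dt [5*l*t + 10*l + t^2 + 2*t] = 5*l + 2*t + 2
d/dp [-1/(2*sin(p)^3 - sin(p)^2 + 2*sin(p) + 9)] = 2*(3*sin(p)^2 - sin(p) + 1)*cos(p)/(2*sin(p)^3 - sin(p)^2 + 2*sin(p) + 9)^2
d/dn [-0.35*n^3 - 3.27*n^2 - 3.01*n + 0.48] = -1.05*n^2 - 6.54*n - 3.01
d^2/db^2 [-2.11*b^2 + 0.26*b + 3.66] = -4.22000000000000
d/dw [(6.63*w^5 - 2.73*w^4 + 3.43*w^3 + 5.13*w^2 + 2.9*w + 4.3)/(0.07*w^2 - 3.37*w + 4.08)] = (1.3923*w^6 - 89.7546*w^5 + 163.0924*w^4 - 67.6718*w^3 + 24.4921*w^2 + 41.2588*w + 26.323)/(0.0049*w^4 - 0.4718*w^3 + 11.9281*w^2 - 27.4992*w + 16.6464)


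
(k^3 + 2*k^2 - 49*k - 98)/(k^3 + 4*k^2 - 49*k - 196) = (k + 2)/(k + 4)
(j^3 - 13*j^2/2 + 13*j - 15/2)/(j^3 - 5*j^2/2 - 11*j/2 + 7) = (2*j^2 - 11*j + 15)/(2*j^2 - 3*j - 14)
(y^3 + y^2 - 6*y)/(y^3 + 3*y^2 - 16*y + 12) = y*(y + 3)/(y^2 + 5*y - 6)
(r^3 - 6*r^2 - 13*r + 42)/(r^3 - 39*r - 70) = (r^2 + r - 6)/(r^2 + 7*r + 10)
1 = 1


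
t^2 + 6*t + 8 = (t + 2)*(t + 4)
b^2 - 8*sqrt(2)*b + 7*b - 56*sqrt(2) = (b + 7)*(b - 8*sqrt(2))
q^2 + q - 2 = (q - 1)*(q + 2)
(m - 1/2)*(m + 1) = m^2 + m/2 - 1/2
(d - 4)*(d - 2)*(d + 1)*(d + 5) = d^4 - 23*d^2 + 18*d + 40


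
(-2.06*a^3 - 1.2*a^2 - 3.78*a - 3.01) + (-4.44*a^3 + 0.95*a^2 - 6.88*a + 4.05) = -6.5*a^3 - 0.25*a^2 - 10.66*a + 1.04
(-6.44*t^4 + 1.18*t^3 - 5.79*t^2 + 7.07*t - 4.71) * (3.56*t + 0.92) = -22.9264*t^5 - 1.724*t^4 - 19.5268*t^3 + 19.8424*t^2 - 10.2632*t - 4.3332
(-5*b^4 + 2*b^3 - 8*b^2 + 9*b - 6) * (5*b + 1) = -25*b^5 + 5*b^4 - 38*b^3 + 37*b^2 - 21*b - 6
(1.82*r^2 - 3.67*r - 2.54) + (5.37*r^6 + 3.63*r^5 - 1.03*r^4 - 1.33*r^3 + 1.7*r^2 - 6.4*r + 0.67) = 5.37*r^6 + 3.63*r^5 - 1.03*r^4 - 1.33*r^3 + 3.52*r^2 - 10.07*r - 1.87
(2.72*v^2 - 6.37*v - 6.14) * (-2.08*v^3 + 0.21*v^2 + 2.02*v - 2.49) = -5.6576*v^5 + 13.8208*v^4 + 16.9279*v^3 - 20.9296*v^2 + 3.4585*v + 15.2886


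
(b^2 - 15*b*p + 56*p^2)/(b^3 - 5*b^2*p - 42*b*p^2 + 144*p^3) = (-b + 7*p)/(-b^2 - 3*b*p + 18*p^2)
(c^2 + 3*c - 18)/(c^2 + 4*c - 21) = (c + 6)/(c + 7)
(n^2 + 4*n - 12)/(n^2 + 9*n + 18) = (n - 2)/(n + 3)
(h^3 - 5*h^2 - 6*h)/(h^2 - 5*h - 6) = h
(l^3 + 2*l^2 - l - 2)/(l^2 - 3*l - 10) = (l^2 - 1)/(l - 5)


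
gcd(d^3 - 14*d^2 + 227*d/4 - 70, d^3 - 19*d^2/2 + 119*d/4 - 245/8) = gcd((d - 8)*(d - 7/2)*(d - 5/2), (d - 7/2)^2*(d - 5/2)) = d^2 - 6*d + 35/4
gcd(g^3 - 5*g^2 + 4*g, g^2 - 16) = g - 4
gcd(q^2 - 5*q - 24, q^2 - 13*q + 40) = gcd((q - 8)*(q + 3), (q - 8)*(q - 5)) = q - 8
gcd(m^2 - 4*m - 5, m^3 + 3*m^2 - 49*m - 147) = 1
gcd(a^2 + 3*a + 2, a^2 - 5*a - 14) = a + 2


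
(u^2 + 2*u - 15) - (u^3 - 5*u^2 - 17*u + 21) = -u^3 + 6*u^2 + 19*u - 36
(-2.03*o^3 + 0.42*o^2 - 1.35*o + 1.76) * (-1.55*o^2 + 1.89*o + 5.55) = 3.1465*o^5 - 4.4877*o^4 - 8.3802*o^3 - 2.9485*o^2 - 4.1661*o + 9.768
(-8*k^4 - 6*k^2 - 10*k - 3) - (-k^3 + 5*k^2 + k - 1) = -8*k^4 + k^3 - 11*k^2 - 11*k - 2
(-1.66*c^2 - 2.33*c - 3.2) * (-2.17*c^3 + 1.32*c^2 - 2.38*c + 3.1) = 3.6022*c^5 + 2.8649*c^4 + 7.8192*c^3 - 3.8246*c^2 + 0.392999999999999*c - 9.92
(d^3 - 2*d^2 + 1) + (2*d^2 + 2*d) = d^3 + 2*d + 1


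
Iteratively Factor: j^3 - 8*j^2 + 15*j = (j)*(j^2 - 8*j + 15) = j*(j - 5)*(j - 3)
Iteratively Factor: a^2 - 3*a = (a)*(a - 3)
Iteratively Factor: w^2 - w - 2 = (w - 2)*(w + 1)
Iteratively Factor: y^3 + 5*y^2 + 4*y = (y)*(y^2 + 5*y + 4) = y*(y + 1)*(y + 4)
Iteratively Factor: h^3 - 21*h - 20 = (h - 5)*(h^2 + 5*h + 4) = (h - 5)*(h + 4)*(h + 1)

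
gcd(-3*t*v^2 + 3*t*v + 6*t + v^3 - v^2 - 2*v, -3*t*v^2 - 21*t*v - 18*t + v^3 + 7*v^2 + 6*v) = 3*t*v + 3*t - v^2 - v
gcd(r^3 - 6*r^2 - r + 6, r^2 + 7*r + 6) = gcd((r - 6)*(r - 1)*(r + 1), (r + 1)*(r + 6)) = r + 1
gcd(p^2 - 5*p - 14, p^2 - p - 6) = p + 2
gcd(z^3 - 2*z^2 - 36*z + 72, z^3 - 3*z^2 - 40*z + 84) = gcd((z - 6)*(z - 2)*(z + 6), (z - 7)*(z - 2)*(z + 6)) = z^2 + 4*z - 12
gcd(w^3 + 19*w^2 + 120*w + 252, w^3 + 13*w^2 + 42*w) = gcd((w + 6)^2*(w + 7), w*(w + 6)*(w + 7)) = w^2 + 13*w + 42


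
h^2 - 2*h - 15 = (h - 5)*(h + 3)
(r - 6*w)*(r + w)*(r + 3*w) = r^3 - 2*r^2*w - 21*r*w^2 - 18*w^3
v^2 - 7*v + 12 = (v - 4)*(v - 3)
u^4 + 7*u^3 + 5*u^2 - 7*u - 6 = (u - 1)*(u + 1)^2*(u + 6)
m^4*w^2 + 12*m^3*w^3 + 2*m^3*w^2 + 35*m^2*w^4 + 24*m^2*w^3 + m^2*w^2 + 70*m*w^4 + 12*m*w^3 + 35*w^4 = (m + 5*w)*(m + 7*w)*(m*w + w)^2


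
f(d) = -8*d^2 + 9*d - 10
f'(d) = 9 - 16*d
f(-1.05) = -28.27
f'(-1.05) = 25.80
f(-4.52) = -214.12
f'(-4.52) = 81.32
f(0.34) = -7.86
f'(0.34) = 3.56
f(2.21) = -29.18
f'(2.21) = -26.36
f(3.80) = -91.32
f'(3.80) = -51.80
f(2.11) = -26.63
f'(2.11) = -24.76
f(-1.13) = -30.39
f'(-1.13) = 27.08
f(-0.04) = -10.37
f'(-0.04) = 9.64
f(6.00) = -244.00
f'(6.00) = -87.00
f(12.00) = -1054.00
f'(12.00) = -183.00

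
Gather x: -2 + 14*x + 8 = 14*x + 6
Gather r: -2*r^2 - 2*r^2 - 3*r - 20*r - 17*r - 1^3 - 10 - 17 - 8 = -4*r^2 - 40*r - 36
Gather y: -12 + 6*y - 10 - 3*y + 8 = 3*y - 14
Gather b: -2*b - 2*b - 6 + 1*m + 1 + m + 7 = -4*b + 2*m + 2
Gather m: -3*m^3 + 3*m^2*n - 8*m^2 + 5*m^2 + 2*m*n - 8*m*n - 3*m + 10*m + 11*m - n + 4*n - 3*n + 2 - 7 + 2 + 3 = -3*m^3 + m^2*(3*n - 3) + m*(18 - 6*n)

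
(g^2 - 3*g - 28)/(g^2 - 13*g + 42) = (g + 4)/(g - 6)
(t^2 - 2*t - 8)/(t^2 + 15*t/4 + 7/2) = 4*(t - 4)/(4*t + 7)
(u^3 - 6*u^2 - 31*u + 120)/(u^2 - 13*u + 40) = (u^2 + 2*u - 15)/(u - 5)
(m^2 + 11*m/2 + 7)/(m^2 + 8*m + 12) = (m + 7/2)/(m + 6)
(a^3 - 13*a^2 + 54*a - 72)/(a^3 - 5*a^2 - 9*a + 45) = (a^2 - 10*a + 24)/(a^2 - 2*a - 15)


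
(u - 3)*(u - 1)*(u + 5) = u^3 + u^2 - 17*u + 15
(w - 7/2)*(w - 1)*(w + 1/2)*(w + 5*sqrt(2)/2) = w^4 - 4*w^3 + 5*sqrt(2)*w^3/2 - 10*sqrt(2)*w^2 + 5*w^2/4 + 7*w/4 + 25*sqrt(2)*w/8 + 35*sqrt(2)/8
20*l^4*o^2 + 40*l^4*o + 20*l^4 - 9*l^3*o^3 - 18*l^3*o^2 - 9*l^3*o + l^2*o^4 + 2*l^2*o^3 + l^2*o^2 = (-5*l + o)*(-4*l + o)*(l*o + l)^2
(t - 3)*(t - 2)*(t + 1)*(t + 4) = t^4 - 15*t^2 + 10*t + 24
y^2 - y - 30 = (y - 6)*(y + 5)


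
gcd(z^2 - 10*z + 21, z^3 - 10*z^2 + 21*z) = z^2 - 10*z + 21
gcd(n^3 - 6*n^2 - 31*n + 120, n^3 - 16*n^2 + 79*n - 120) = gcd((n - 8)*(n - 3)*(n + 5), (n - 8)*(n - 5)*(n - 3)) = n^2 - 11*n + 24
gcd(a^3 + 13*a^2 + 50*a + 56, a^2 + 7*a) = a + 7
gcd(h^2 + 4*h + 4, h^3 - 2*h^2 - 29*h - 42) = h + 2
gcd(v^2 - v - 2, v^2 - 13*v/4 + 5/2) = v - 2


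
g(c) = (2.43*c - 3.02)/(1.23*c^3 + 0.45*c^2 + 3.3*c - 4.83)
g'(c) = (2.43*c - 3.02)*(-3.69*c^2 - 0.9*c - 3.3)/(1.23*c^3 + 0.45*c^2 + 3.3*c - 4.83)^2 + 2.43/(1.23*c^3 + 0.45*c^2 + 3.3*c - 4.83) = (-5.9778*c^3 + 10.0503*c^2 + 2.718*c - 1.7709)/(1.5129*c^6 + 1.107*c^5 + 8.3205*c^4 - 8.9118*c^3 + 6.543*c^2 - 31.878*c + 23.3289)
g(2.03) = 0.14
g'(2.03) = -0.02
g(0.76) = 0.77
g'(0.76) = 1.50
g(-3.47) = 0.18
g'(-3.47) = 0.09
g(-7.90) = 0.04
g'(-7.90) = 0.01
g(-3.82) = 0.15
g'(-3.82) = 0.07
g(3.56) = 0.08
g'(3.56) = -0.03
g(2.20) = 0.13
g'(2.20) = -0.03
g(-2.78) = 0.26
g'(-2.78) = 0.14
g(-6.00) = 0.06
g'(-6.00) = 0.02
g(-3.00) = 0.23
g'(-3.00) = 0.13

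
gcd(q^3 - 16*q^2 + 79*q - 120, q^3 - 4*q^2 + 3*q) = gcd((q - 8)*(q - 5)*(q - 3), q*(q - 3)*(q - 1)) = q - 3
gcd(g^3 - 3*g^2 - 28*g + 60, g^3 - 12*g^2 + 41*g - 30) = g - 6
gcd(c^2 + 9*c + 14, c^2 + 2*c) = c + 2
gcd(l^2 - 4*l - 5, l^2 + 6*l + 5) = l + 1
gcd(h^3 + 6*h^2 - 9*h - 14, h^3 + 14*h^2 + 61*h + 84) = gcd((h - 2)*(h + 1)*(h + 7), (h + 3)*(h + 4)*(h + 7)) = h + 7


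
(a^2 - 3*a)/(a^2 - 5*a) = (a - 3)/(a - 5)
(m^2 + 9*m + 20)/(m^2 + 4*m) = (m + 5)/m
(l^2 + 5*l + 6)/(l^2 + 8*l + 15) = (l + 2)/(l + 5)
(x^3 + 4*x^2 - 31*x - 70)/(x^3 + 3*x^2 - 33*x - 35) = (x + 2)/(x + 1)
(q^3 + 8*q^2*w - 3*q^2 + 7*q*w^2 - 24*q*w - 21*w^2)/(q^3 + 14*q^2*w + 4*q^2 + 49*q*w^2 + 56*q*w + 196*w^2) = (q^2 + q*w - 3*q - 3*w)/(q^2 + 7*q*w + 4*q + 28*w)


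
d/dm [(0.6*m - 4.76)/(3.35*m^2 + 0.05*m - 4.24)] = (-2.01*m^2 + 31.892*m - 2.306)/(11.2225*m^4 + 0.335*m^3 - 28.4055*m^2 - 0.424*m + 17.9776)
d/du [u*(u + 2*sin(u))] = 2*u*cos(u) + 2*u + 2*sin(u)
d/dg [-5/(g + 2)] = 5/(g + 2)^2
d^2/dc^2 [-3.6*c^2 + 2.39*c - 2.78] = -7.20000000000000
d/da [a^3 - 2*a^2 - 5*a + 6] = 3*a^2 - 4*a - 5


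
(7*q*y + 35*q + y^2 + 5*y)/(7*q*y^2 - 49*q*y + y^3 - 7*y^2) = (y + 5)/(y*(y - 7))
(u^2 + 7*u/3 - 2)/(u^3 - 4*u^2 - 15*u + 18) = (u - 2/3)/(u^2 - 7*u + 6)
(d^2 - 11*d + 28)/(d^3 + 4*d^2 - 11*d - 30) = (d^2 - 11*d + 28)/(d^3 + 4*d^2 - 11*d - 30)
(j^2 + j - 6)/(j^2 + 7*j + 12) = (j - 2)/(j + 4)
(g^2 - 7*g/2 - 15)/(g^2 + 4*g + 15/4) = 2*(g - 6)/(2*g + 3)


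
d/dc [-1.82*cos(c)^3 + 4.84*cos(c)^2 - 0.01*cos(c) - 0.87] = (5.46*cos(c)^2 - 9.68*cos(c) + 0.01)*sin(c)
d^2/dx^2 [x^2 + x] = 2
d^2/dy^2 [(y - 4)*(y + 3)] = 2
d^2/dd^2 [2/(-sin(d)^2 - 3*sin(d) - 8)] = 2*(4*sin(d)^4 + 9*sin(d)^3 - 29*sin(d)^2 - 42*sin(d) - 2)/(sin(d)^2 + 3*sin(d) + 8)^3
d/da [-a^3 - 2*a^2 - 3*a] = -3*a^2 - 4*a - 3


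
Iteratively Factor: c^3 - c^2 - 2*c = (c)*(c^2 - c - 2) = c*(c - 2)*(c + 1)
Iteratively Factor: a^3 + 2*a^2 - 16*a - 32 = (a + 4)*(a^2 - 2*a - 8) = (a - 4)*(a + 4)*(a + 2)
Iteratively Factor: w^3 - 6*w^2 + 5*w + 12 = (w + 1)*(w^2 - 7*w + 12) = (w - 3)*(w + 1)*(w - 4)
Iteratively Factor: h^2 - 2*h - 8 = (h + 2)*(h - 4)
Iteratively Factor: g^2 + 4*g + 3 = (g + 1)*(g + 3)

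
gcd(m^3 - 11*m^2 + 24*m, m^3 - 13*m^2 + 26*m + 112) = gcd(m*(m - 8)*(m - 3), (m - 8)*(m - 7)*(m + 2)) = m - 8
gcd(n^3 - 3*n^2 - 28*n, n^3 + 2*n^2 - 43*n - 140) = n^2 - 3*n - 28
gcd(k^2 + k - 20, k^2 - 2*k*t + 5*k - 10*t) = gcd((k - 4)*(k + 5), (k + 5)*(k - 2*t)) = k + 5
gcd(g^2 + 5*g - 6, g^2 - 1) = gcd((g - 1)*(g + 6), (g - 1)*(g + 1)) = g - 1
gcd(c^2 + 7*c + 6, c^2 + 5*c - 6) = c + 6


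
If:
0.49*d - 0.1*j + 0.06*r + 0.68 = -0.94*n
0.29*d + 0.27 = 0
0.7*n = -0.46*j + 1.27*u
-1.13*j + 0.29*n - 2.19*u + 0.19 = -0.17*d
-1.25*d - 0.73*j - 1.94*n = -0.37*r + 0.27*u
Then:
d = -0.93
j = 0.03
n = -0.03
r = -3.24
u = -0.00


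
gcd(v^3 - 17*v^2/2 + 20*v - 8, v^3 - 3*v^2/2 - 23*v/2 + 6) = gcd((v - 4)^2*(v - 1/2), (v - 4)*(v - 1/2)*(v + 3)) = v^2 - 9*v/2 + 2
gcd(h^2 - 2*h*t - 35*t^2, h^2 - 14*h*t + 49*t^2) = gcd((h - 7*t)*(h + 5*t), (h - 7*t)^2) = -h + 7*t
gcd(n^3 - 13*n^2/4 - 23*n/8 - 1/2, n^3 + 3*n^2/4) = 1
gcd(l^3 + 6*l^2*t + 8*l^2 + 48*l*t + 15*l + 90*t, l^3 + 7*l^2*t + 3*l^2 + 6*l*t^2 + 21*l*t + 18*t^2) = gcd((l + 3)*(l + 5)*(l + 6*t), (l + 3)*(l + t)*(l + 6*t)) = l^2 + 6*l*t + 3*l + 18*t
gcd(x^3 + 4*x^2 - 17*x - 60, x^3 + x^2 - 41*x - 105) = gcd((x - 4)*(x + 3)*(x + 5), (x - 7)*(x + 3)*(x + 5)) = x^2 + 8*x + 15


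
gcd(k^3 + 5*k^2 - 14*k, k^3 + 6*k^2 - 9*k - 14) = k^2 + 5*k - 14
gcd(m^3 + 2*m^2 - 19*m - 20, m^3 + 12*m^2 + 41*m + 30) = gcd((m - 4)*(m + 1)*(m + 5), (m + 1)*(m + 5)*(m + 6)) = m^2 + 6*m + 5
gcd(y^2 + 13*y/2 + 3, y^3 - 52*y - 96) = y + 6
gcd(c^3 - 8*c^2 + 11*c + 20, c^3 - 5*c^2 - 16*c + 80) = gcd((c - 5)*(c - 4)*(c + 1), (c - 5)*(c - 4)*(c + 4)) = c^2 - 9*c + 20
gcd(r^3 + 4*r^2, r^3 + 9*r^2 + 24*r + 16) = r + 4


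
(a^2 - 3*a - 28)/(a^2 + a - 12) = (a - 7)/(a - 3)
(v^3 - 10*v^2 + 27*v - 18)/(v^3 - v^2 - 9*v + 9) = (v - 6)/(v + 3)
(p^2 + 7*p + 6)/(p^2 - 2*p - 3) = (p + 6)/(p - 3)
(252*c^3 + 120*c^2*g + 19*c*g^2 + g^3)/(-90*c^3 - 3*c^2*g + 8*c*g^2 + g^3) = (-42*c^2 - 13*c*g - g^2)/(15*c^2 - 2*c*g - g^2)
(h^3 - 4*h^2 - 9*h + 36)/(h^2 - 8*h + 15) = (h^2 - h - 12)/(h - 5)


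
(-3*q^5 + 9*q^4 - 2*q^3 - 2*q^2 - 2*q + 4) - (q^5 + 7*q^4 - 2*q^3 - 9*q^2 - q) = -4*q^5 + 2*q^4 + 7*q^2 - q + 4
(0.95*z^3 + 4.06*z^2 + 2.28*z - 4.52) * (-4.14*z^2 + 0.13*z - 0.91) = -3.933*z^5 - 16.6849*z^4 - 9.7759*z^3 + 15.3146*z^2 - 2.6624*z + 4.1132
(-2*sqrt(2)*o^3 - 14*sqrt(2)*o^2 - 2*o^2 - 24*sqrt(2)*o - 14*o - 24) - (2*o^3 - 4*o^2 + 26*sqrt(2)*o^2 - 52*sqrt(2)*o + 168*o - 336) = -2*sqrt(2)*o^3 - 2*o^3 - 40*sqrt(2)*o^2 + 2*o^2 - 182*o + 28*sqrt(2)*o + 312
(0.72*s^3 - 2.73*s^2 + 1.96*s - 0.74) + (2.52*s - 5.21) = 0.72*s^3 - 2.73*s^2 + 4.48*s - 5.95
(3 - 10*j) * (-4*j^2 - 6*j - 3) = 40*j^3 + 48*j^2 + 12*j - 9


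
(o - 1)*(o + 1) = o^2 - 1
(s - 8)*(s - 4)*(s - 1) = s^3 - 13*s^2 + 44*s - 32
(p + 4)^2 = p^2 + 8*p + 16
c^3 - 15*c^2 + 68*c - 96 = (c - 8)*(c - 4)*(c - 3)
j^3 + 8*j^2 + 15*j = j*(j + 3)*(j + 5)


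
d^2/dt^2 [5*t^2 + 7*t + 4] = 10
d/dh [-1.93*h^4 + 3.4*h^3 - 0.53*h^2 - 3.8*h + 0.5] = -7.72*h^3 + 10.2*h^2 - 1.06*h - 3.8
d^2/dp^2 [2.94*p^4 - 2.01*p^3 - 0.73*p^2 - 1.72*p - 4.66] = 35.28*p^2 - 12.06*p - 1.46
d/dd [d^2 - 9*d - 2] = 2*d - 9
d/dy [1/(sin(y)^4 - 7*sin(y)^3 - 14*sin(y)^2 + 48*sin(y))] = (-4*sin(y)^3 + 21*sin(y)^2 + 28*sin(y) - 48)*cos(y)/((sin(y)^3 - 7*sin(y)^2 - 14*sin(y) + 48)^2*sin(y)^2)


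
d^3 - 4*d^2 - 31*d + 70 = (d - 7)*(d - 2)*(d + 5)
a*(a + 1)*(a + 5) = a^3 + 6*a^2 + 5*a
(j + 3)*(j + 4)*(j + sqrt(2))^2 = j^4 + 2*sqrt(2)*j^3 + 7*j^3 + 14*j^2 + 14*sqrt(2)*j^2 + 14*j + 24*sqrt(2)*j + 24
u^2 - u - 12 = (u - 4)*(u + 3)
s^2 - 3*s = s*(s - 3)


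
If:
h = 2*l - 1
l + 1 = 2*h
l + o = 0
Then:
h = 1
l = 1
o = -1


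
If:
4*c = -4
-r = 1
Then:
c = -1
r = -1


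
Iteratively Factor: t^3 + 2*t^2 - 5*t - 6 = (t + 1)*(t^2 + t - 6) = (t - 2)*(t + 1)*(t + 3)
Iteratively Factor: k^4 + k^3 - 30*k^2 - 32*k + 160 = (k + 4)*(k^3 - 3*k^2 - 18*k + 40) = (k - 5)*(k + 4)*(k^2 + 2*k - 8) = (k - 5)*(k + 4)^2*(k - 2)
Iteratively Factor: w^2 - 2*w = (w)*(w - 2)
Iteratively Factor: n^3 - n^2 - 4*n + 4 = (n - 1)*(n^2 - 4) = (n - 1)*(n + 2)*(n - 2)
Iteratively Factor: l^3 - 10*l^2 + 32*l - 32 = (l - 4)*(l^2 - 6*l + 8) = (l - 4)^2*(l - 2)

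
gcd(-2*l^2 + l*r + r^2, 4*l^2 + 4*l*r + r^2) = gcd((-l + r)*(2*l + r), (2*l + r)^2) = 2*l + r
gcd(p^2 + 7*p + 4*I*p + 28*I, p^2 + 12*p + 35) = p + 7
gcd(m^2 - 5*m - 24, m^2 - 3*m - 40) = m - 8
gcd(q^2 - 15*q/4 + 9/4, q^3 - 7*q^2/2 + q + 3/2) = q - 3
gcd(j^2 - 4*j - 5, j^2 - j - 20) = j - 5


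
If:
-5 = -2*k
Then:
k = 5/2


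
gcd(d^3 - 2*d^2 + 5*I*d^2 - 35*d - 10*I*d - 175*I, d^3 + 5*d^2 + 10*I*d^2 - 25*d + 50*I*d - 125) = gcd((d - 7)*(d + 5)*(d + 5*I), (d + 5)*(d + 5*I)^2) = d^2 + d*(5 + 5*I) + 25*I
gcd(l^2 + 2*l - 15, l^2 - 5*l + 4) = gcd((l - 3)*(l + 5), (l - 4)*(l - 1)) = 1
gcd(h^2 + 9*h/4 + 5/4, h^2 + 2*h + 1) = h + 1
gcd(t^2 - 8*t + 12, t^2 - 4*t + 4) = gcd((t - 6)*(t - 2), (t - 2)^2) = t - 2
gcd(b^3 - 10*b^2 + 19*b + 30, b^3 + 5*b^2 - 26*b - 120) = b - 5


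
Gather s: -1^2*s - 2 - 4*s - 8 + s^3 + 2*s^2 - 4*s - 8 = s^3 + 2*s^2 - 9*s - 18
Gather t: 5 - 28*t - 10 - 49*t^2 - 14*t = -49*t^2 - 42*t - 5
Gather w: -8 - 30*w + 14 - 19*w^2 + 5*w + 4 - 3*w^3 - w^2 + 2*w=-3*w^3 - 20*w^2 - 23*w + 10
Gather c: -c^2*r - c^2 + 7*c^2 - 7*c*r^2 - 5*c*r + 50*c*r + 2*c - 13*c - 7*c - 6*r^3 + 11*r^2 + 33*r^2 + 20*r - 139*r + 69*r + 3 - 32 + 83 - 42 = c^2*(6 - r) + c*(-7*r^2 + 45*r - 18) - 6*r^3 + 44*r^2 - 50*r + 12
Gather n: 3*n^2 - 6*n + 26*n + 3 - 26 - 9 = 3*n^2 + 20*n - 32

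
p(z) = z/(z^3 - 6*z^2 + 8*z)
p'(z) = z*(-3*z^2 + 12*z - 8)/(z^3 - 6*z^2 + 8*z)^2 + 1/(z^3 - 6*z^2 + 8*z) = 2*(3 - z)/(z^2 - 6*z + 8)^2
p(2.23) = -2.46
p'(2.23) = 9.29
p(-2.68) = 0.03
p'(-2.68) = 0.01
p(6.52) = 0.09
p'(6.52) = -0.05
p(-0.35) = 0.10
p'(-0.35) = 0.06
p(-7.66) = 0.01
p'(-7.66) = 0.00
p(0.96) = 0.32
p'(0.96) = 0.41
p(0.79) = 0.26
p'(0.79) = 0.29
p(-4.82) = 0.02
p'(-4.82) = 0.00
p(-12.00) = 0.00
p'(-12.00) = 0.00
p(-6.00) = 0.01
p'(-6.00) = 0.00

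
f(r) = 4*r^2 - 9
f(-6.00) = 135.00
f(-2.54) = 16.81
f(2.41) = 14.23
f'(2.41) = 19.28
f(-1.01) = -4.92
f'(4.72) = 37.76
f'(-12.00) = -96.00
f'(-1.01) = -8.08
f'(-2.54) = -20.32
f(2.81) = 22.58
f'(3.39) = 27.12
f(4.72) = 80.11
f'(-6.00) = -48.00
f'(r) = 8*r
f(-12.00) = 567.00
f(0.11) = -8.95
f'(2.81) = 22.48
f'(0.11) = 0.88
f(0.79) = -6.50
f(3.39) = 36.97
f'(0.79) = 6.32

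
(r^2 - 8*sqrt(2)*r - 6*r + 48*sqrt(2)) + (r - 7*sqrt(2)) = r^2 - 8*sqrt(2)*r - 5*r + 41*sqrt(2)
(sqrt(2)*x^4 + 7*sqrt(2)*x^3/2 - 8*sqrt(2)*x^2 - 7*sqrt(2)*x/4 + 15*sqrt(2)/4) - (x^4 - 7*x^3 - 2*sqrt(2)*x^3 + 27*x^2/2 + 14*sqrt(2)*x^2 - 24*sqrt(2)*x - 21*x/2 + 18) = -x^4 + sqrt(2)*x^4 + 7*x^3 + 11*sqrt(2)*x^3/2 - 22*sqrt(2)*x^2 - 27*x^2/2 + 21*x/2 + 89*sqrt(2)*x/4 - 18 + 15*sqrt(2)/4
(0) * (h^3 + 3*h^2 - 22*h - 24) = 0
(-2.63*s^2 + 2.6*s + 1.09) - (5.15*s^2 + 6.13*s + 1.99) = -7.78*s^2 - 3.53*s - 0.9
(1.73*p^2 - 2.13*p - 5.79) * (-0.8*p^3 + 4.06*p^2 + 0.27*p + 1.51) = -1.384*p^5 + 8.7278*p^4 - 3.5487*p^3 - 21.4702*p^2 - 4.7796*p - 8.7429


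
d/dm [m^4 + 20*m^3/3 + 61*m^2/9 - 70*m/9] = 4*m^3 + 20*m^2 + 122*m/9 - 70/9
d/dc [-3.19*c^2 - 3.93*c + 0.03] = -6.38*c - 3.93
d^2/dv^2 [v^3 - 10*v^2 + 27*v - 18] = 6*v - 20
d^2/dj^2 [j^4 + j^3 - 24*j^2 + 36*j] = 12*j^2 + 6*j - 48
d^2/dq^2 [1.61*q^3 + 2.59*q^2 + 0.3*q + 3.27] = 9.66*q + 5.18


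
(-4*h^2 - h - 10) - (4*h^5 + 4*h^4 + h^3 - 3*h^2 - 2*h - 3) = -4*h^5 - 4*h^4 - h^3 - h^2 + h - 7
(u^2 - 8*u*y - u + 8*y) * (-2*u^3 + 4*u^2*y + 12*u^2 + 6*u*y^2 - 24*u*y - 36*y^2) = -2*u^5 + 20*u^4*y + 14*u^4 - 26*u^3*y^2 - 140*u^3*y - 12*u^3 - 48*u^2*y^3 + 182*u^2*y^2 + 120*u^2*y + 336*u*y^3 - 156*u*y^2 - 288*y^3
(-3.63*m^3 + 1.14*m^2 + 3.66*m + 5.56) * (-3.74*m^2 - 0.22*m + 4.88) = 13.5762*m^5 - 3.465*m^4 - 31.6536*m^3 - 16.0364*m^2 + 16.6376*m + 27.1328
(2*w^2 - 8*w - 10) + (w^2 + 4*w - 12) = 3*w^2 - 4*w - 22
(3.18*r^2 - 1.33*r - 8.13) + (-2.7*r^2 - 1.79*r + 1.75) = 0.48*r^2 - 3.12*r - 6.38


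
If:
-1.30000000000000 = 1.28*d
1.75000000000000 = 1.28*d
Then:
No Solution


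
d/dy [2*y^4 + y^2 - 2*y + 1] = 8*y^3 + 2*y - 2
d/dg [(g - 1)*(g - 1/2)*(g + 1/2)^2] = 4*g^3 - 3*g^2/2 - 3*g/2 + 1/8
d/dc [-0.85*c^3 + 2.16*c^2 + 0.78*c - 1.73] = -2.55*c^2 + 4.32*c + 0.78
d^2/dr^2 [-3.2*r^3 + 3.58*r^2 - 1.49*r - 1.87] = 7.16 - 19.2*r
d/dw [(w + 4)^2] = 2*w + 8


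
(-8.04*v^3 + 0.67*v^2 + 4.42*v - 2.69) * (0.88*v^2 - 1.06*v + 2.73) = -7.0752*v^5 + 9.112*v^4 - 18.7698*v^3 - 5.2233*v^2 + 14.918*v - 7.3437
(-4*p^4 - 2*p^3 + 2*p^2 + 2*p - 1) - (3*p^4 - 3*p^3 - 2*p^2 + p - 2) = -7*p^4 + p^3 + 4*p^2 + p + 1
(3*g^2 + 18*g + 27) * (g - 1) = 3*g^3 + 15*g^2 + 9*g - 27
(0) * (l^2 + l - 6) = 0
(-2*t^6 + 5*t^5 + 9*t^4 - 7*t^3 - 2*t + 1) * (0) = 0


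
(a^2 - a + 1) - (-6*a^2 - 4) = 7*a^2 - a + 5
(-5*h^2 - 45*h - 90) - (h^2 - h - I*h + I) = -6*h^2 - 44*h + I*h - 90 - I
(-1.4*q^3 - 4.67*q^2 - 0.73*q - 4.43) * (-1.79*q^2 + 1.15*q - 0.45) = 2.506*q^5 + 6.7493*q^4 - 3.4338*q^3 + 9.1917*q^2 - 4.766*q + 1.9935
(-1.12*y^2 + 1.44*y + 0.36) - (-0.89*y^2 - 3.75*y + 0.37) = -0.23*y^2 + 5.19*y - 0.01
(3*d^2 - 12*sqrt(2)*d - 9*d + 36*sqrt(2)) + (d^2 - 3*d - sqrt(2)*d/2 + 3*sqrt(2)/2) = 4*d^2 - 25*sqrt(2)*d/2 - 12*d + 75*sqrt(2)/2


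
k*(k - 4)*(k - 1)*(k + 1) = k^4 - 4*k^3 - k^2 + 4*k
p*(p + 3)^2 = p^3 + 6*p^2 + 9*p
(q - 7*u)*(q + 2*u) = q^2 - 5*q*u - 14*u^2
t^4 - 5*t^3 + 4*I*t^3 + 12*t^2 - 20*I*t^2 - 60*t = t*(t - 5)*(t - 2*I)*(t + 6*I)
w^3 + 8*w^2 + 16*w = w*(w + 4)^2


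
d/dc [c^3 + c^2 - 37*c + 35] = 3*c^2 + 2*c - 37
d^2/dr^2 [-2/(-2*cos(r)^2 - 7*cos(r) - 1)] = 2*(-16*sin(r)^4 + 49*sin(r)^2 + 119*cos(r)/2 - 21*cos(3*r)/2 + 61)/(-2*sin(r)^2 + 7*cos(r) + 3)^3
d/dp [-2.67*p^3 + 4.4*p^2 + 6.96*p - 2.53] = -8.01*p^2 + 8.8*p + 6.96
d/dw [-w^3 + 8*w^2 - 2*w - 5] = -3*w^2 + 16*w - 2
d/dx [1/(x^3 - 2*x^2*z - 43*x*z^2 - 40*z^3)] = (-3*x^2 + 4*x*z + 43*z^2)/(-x^3 + 2*x^2*z + 43*x*z^2 + 40*z^3)^2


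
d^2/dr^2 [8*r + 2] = 0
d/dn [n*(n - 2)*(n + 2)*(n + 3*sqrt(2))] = 4*n^3 + 9*sqrt(2)*n^2 - 8*n - 12*sqrt(2)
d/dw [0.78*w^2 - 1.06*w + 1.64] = 1.56*w - 1.06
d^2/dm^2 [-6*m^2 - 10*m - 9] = -12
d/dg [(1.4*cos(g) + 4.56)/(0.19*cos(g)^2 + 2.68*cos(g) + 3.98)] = (0.266*cos(g)^2 + 1.7328*cos(g) + 6.6488)*sin(g)/(0.0361*cos(g)^4 + 1.0184*cos(g)^3 + 8.6948*cos(g)^2 + 21.3328*cos(g) + 15.8404)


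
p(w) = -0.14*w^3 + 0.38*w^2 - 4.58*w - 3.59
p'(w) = -0.42*w^2 + 0.76*w - 4.58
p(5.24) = -37.30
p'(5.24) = -12.13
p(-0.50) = -1.19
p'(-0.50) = -5.06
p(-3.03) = 17.67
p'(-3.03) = -10.74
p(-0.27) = -2.32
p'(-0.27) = -4.82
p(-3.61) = 24.48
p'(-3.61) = -12.80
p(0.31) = -4.98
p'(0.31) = -4.38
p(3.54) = -21.25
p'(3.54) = -7.15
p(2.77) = -16.34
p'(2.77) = -5.70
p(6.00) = -47.63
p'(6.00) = -15.14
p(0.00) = -3.59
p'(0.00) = -4.58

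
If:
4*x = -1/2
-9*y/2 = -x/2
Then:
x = -1/8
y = -1/72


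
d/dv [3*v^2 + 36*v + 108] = 6*v + 36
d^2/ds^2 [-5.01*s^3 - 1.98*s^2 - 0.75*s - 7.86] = -30.06*s - 3.96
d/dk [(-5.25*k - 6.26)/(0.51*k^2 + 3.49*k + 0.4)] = (2.6775*k^2 + 6.3852*k + 19.7474)/(0.2601*k^4 + 3.5598*k^3 + 12.5881*k^2 + 2.792*k + 0.16)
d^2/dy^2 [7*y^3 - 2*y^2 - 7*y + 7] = 42*y - 4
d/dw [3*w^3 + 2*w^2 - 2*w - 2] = 9*w^2 + 4*w - 2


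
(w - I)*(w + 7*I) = w^2 + 6*I*w + 7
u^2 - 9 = (u - 3)*(u + 3)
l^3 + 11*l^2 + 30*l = l*(l + 5)*(l + 6)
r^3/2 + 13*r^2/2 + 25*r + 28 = (r/2 + 1)*(r + 4)*(r + 7)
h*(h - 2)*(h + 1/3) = h^3 - 5*h^2/3 - 2*h/3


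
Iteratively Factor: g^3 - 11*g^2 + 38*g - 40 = (g - 4)*(g^2 - 7*g + 10) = (g - 4)*(g - 2)*(g - 5)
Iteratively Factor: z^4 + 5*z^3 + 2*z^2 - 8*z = (z + 4)*(z^3 + z^2 - 2*z) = (z + 2)*(z + 4)*(z^2 - z) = z*(z + 2)*(z + 4)*(z - 1)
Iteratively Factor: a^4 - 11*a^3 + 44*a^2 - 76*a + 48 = (a - 3)*(a^3 - 8*a^2 + 20*a - 16) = (a - 3)*(a - 2)*(a^2 - 6*a + 8) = (a - 4)*(a - 3)*(a - 2)*(a - 2)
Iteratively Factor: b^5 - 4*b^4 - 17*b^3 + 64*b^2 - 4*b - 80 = (b - 5)*(b^4 + b^3 - 12*b^2 + 4*b + 16) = (b - 5)*(b + 4)*(b^3 - 3*b^2 + 4) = (b - 5)*(b - 2)*(b + 4)*(b^2 - b - 2) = (b - 5)*(b - 2)^2*(b + 4)*(b + 1)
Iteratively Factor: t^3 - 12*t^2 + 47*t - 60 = (t - 3)*(t^2 - 9*t + 20) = (t - 4)*(t - 3)*(t - 5)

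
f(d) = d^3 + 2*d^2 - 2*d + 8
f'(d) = 3*d^2 + 4*d - 2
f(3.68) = 77.56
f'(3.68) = 53.35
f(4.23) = 111.01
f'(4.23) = 68.60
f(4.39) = 122.37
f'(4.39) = 73.38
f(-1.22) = 11.60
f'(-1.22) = -2.41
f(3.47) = 66.92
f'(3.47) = 48.00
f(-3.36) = -0.63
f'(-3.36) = 18.43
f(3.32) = 60.00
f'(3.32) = 44.35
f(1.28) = 10.81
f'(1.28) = 8.04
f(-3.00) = 5.00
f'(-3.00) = 13.00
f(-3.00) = 5.00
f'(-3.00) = 13.00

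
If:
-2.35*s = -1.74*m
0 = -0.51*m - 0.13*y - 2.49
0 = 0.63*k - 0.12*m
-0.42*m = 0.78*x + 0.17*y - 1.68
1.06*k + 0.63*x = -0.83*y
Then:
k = -0.79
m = -4.17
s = -3.09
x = 5.01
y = -2.79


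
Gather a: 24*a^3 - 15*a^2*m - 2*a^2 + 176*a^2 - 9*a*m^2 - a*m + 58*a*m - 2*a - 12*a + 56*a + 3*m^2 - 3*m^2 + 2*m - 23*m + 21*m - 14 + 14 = 24*a^3 + a^2*(174 - 15*m) + a*(-9*m^2 + 57*m + 42)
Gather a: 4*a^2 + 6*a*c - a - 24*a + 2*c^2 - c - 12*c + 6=4*a^2 + a*(6*c - 25) + 2*c^2 - 13*c + 6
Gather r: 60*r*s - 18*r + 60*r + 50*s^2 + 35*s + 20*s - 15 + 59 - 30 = r*(60*s + 42) + 50*s^2 + 55*s + 14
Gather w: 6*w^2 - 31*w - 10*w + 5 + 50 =6*w^2 - 41*w + 55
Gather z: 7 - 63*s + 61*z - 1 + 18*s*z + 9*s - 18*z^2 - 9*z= -54*s - 18*z^2 + z*(18*s + 52) + 6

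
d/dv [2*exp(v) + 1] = 2*exp(v)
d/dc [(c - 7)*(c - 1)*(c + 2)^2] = 4*c^3 - 12*c^2 - 42*c - 4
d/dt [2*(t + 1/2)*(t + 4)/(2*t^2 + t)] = -4/t^2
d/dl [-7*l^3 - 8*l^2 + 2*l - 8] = -21*l^2 - 16*l + 2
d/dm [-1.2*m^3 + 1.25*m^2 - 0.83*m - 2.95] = -3.6*m^2 + 2.5*m - 0.83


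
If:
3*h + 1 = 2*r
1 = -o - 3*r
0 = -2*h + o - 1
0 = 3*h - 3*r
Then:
No Solution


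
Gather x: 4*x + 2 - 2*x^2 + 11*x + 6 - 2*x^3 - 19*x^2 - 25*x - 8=-2*x^3 - 21*x^2 - 10*x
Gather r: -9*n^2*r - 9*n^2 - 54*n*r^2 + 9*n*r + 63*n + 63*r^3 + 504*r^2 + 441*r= -9*n^2 + 63*n + 63*r^3 + r^2*(504 - 54*n) + r*(-9*n^2 + 9*n + 441)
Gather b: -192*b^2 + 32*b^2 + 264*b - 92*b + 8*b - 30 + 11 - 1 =-160*b^2 + 180*b - 20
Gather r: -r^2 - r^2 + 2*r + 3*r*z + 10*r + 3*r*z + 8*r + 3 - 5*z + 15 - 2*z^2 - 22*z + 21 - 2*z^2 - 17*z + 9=-2*r^2 + r*(6*z + 20) - 4*z^2 - 44*z + 48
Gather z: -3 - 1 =-4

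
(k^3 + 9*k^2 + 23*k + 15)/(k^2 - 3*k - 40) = (k^2 + 4*k + 3)/(k - 8)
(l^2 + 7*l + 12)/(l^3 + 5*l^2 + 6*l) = (l + 4)/(l*(l + 2))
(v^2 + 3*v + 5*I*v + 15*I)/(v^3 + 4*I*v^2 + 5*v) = (v + 3)/(v*(v - I))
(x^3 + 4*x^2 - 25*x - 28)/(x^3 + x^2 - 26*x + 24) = (x^2 + 8*x + 7)/(x^2 + 5*x - 6)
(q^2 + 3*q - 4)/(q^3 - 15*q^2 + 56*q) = (q^2 + 3*q - 4)/(q*(q^2 - 15*q + 56))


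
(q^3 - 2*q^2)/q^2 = q - 2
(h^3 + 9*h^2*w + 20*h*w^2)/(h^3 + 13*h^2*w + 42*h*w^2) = (h^2 + 9*h*w + 20*w^2)/(h^2 + 13*h*w + 42*w^2)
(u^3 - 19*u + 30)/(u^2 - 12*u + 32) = (u^3 - 19*u + 30)/(u^2 - 12*u + 32)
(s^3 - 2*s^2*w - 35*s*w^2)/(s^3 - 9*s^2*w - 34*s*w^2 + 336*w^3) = s*(s + 5*w)/(s^2 - 2*s*w - 48*w^2)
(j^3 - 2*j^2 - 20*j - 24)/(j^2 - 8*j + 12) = (j^2 + 4*j + 4)/(j - 2)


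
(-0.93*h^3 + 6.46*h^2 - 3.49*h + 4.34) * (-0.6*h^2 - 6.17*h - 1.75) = 0.558*h^5 + 1.8621*h^4 - 36.1367*h^3 + 7.6243*h^2 - 20.6703*h - 7.595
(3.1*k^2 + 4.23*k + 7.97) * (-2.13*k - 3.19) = -6.603*k^3 - 18.8989*k^2 - 30.4698*k - 25.4243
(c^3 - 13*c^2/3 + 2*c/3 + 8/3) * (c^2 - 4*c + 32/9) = c^5 - 25*c^4/3 + 194*c^3/9 - 416*c^2/27 - 224*c/27 + 256/27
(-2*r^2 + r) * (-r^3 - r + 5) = 2*r^5 - r^4 + 2*r^3 - 11*r^2 + 5*r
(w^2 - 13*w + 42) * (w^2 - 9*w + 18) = w^4 - 22*w^3 + 177*w^2 - 612*w + 756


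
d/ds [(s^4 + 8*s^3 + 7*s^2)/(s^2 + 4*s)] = 2*(s^3 + 10*s^2 + 32*s + 14)/(s^2 + 8*s + 16)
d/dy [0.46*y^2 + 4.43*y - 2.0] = 0.92*y + 4.43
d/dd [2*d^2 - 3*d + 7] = 4*d - 3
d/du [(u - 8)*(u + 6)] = 2*u - 2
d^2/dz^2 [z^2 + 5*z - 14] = 2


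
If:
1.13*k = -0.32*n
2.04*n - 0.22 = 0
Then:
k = -0.03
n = 0.11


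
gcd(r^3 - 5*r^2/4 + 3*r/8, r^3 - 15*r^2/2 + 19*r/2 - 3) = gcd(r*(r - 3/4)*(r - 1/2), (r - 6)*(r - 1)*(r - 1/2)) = r - 1/2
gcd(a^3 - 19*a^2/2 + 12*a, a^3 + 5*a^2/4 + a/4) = a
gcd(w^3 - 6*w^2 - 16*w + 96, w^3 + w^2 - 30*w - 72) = w^2 - 2*w - 24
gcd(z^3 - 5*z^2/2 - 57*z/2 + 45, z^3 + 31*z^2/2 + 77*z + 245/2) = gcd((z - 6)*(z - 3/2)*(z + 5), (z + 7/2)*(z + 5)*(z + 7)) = z + 5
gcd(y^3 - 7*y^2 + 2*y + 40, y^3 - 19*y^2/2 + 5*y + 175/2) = y - 5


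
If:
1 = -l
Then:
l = -1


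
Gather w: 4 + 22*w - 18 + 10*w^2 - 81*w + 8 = 10*w^2 - 59*w - 6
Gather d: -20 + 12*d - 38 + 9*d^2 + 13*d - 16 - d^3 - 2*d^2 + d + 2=-d^3 + 7*d^2 + 26*d - 72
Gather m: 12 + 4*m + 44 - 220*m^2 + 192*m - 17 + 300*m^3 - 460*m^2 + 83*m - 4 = 300*m^3 - 680*m^2 + 279*m + 35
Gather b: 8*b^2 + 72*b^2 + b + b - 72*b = 80*b^2 - 70*b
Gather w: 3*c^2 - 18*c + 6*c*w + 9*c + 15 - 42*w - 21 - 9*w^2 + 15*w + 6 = 3*c^2 - 9*c - 9*w^2 + w*(6*c - 27)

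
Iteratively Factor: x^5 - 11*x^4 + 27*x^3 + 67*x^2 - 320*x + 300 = (x + 3)*(x^4 - 14*x^3 + 69*x^2 - 140*x + 100) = (x - 5)*(x + 3)*(x^3 - 9*x^2 + 24*x - 20) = (x - 5)*(x - 2)*(x + 3)*(x^2 - 7*x + 10) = (x - 5)^2*(x - 2)*(x + 3)*(x - 2)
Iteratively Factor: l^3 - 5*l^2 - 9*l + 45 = (l - 3)*(l^2 - 2*l - 15) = (l - 5)*(l - 3)*(l + 3)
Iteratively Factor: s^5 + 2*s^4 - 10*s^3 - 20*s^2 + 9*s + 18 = (s + 2)*(s^4 - 10*s^2 + 9) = (s - 3)*(s + 2)*(s^3 + 3*s^2 - s - 3) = (s - 3)*(s - 1)*(s + 2)*(s^2 + 4*s + 3) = (s - 3)*(s - 1)*(s + 2)*(s + 3)*(s + 1)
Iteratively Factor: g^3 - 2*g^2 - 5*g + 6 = (g - 3)*(g^2 + g - 2) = (g - 3)*(g - 1)*(g + 2)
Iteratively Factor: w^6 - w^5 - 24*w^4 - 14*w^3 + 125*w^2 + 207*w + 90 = (w + 1)*(w^5 - 2*w^4 - 22*w^3 + 8*w^2 + 117*w + 90) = (w + 1)*(w + 3)*(w^4 - 5*w^3 - 7*w^2 + 29*w + 30) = (w + 1)*(w + 2)*(w + 3)*(w^3 - 7*w^2 + 7*w + 15) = (w + 1)^2*(w + 2)*(w + 3)*(w^2 - 8*w + 15) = (w - 5)*(w + 1)^2*(w + 2)*(w + 3)*(w - 3)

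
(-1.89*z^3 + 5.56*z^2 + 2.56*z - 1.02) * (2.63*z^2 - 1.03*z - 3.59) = -4.9707*z^5 + 16.5695*z^4 + 7.7911*z^3 - 25.2798*z^2 - 8.1398*z + 3.6618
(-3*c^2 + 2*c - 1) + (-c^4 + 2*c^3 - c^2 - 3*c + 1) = -c^4 + 2*c^3 - 4*c^2 - c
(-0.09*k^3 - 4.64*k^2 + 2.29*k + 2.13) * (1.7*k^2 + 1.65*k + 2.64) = -0.153*k^5 - 8.0365*k^4 - 4.0006*k^3 - 4.8501*k^2 + 9.5601*k + 5.6232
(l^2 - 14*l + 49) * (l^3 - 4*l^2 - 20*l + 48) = l^5 - 18*l^4 + 85*l^3 + 132*l^2 - 1652*l + 2352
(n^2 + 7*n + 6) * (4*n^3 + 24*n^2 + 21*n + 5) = 4*n^5 + 52*n^4 + 213*n^3 + 296*n^2 + 161*n + 30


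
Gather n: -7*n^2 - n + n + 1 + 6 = 7 - 7*n^2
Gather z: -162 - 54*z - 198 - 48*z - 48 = -102*z - 408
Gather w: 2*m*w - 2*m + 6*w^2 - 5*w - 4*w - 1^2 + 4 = -2*m + 6*w^2 + w*(2*m - 9) + 3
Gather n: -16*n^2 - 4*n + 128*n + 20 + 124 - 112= -16*n^2 + 124*n + 32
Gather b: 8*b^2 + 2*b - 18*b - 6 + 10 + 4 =8*b^2 - 16*b + 8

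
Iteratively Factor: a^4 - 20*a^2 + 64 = (a - 2)*(a^3 + 2*a^2 - 16*a - 32) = (a - 2)*(a + 4)*(a^2 - 2*a - 8) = (a - 4)*(a - 2)*(a + 4)*(a + 2)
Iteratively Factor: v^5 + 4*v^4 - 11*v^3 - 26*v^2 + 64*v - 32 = (v - 1)*(v^4 + 5*v^3 - 6*v^2 - 32*v + 32) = (v - 2)*(v - 1)*(v^3 + 7*v^2 + 8*v - 16) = (v - 2)*(v - 1)*(v + 4)*(v^2 + 3*v - 4) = (v - 2)*(v - 1)^2*(v + 4)*(v + 4)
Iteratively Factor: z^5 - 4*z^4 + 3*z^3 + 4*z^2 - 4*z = (z - 1)*(z^4 - 3*z^3 + 4*z) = (z - 2)*(z - 1)*(z^3 - z^2 - 2*z) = (z - 2)*(z - 1)*(z + 1)*(z^2 - 2*z) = (z - 2)^2*(z - 1)*(z + 1)*(z)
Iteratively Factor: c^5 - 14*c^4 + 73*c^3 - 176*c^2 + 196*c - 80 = (c - 1)*(c^4 - 13*c^3 + 60*c^2 - 116*c + 80) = (c - 2)*(c - 1)*(c^3 - 11*c^2 + 38*c - 40) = (c - 2)^2*(c - 1)*(c^2 - 9*c + 20) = (c - 5)*(c - 2)^2*(c - 1)*(c - 4)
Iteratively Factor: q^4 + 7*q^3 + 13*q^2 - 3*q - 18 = (q + 3)*(q^3 + 4*q^2 + q - 6) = (q + 2)*(q + 3)*(q^2 + 2*q - 3) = (q + 2)*(q + 3)^2*(q - 1)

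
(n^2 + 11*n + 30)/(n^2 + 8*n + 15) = (n + 6)/(n + 3)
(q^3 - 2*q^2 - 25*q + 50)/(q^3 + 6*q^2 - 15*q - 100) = (q^2 - 7*q + 10)/(q^2 + q - 20)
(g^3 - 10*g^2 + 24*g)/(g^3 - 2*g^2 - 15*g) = (-g^2 + 10*g - 24)/(-g^2 + 2*g + 15)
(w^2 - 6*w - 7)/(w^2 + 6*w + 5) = (w - 7)/(w + 5)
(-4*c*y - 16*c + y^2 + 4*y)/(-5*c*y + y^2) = (4*c*y + 16*c - y^2 - 4*y)/(y*(5*c - y))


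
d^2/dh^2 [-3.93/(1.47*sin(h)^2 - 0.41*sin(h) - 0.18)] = (-33.969348*sin(h)^4 + 7.105833*sin(h)^3 + 46.133877*sin(h)^2 - 13.921632*sin(h) + 3.401022)/(-1.47*sin(h)^2 + 0.41*sin(h) + 0.18)^3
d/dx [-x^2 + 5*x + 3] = 5 - 2*x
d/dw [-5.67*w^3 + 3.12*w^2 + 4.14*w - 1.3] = -17.01*w^2 + 6.24*w + 4.14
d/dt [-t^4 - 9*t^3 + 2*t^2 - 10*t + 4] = -4*t^3 - 27*t^2 + 4*t - 10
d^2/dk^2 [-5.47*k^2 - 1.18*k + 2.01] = -10.9400000000000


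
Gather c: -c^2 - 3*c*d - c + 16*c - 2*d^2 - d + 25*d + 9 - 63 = -c^2 + c*(15 - 3*d) - 2*d^2 + 24*d - 54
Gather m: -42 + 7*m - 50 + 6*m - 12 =13*m - 104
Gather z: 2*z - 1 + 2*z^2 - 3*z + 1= 2*z^2 - z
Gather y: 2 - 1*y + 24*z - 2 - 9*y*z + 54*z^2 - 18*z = y*(-9*z - 1) + 54*z^2 + 6*z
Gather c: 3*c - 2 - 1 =3*c - 3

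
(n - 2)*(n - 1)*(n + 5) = n^3 + 2*n^2 - 13*n + 10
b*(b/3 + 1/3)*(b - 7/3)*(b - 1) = b^4/3 - 7*b^3/9 - b^2/3 + 7*b/9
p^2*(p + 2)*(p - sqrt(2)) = p^4 - sqrt(2)*p^3 + 2*p^3 - 2*sqrt(2)*p^2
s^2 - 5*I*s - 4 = (s - 4*I)*(s - I)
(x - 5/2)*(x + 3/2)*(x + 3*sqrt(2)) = x^3 - x^2 + 3*sqrt(2)*x^2 - 3*sqrt(2)*x - 15*x/4 - 45*sqrt(2)/4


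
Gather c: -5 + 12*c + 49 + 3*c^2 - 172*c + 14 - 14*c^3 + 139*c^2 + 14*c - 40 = -14*c^3 + 142*c^2 - 146*c + 18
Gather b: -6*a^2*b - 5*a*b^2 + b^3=-6*a^2*b - 5*a*b^2 + b^3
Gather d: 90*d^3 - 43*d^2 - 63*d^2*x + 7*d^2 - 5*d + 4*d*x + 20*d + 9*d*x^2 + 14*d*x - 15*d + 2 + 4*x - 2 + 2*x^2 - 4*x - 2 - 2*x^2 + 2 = 90*d^3 + d^2*(-63*x - 36) + d*(9*x^2 + 18*x)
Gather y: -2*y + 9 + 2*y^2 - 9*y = 2*y^2 - 11*y + 9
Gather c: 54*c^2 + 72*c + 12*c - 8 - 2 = 54*c^2 + 84*c - 10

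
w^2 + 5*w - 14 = (w - 2)*(w + 7)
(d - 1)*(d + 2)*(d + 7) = d^3 + 8*d^2 + 5*d - 14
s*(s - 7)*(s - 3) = s^3 - 10*s^2 + 21*s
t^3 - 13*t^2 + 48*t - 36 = (t - 6)^2*(t - 1)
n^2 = n^2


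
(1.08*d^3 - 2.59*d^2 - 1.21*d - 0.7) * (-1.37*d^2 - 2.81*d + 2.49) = -1.4796*d^5 + 0.5135*d^4 + 11.6248*d^3 - 2.09*d^2 - 1.0459*d - 1.743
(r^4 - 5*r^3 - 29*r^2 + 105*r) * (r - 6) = r^5 - 11*r^4 + r^3 + 279*r^2 - 630*r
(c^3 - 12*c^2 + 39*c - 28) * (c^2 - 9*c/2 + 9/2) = c^5 - 33*c^4/2 + 195*c^3/2 - 515*c^2/2 + 603*c/2 - 126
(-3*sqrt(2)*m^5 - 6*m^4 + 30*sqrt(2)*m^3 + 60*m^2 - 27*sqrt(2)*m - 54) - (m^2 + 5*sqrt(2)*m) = -3*sqrt(2)*m^5 - 6*m^4 + 30*sqrt(2)*m^3 + 59*m^2 - 32*sqrt(2)*m - 54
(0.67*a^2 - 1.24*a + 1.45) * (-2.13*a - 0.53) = -1.4271*a^3 + 2.2861*a^2 - 2.4313*a - 0.7685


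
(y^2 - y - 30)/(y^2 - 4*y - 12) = (y + 5)/(y + 2)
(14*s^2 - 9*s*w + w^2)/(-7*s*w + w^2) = (-2*s + w)/w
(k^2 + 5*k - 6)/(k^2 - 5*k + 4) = (k + 6)/(k - 4)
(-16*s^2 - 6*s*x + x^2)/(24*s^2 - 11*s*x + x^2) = (2*s + x)/(-3*s + x)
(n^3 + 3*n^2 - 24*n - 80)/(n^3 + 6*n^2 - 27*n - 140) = (n + 4)/(n + 7)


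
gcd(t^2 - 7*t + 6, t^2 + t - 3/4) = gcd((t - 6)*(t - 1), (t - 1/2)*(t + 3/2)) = 1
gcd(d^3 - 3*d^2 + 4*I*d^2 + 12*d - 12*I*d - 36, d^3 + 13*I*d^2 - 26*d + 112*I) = d - 2*I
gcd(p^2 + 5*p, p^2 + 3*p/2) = p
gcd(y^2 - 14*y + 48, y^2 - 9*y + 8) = y - 8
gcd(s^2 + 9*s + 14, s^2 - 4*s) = 1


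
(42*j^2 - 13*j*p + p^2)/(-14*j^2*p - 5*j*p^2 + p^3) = (-6*j + p)/(p*(2*j + p))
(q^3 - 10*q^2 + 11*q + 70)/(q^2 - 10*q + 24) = (q^3 - 10*q^2 + 11*q + 70)/(q^2 - 10*q + 24)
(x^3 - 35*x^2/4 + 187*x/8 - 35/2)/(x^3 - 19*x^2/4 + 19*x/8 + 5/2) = (2*x - 7)/(2*x + 1)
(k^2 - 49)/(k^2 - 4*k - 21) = (k + 7)/(k + 3)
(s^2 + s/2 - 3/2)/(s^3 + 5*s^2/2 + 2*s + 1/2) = (2*s^2 + s - 3)/(2*s^3 + 5*s^2 + 4*s + 1)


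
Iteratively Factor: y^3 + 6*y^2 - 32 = (y + 4)*(y^2 + 2*y - 8) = (y - 2)*(y + 4)*(y + 4)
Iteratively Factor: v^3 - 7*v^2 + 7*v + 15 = (v - 5)*(v^2 - 2*v - 3) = (v - 5)*(v + 1)*(v - 3)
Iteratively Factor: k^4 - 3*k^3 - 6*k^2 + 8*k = (k - 1)*(k^3 - 2*k^2 - 8*k) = (k - 4)*(k - 1)*(k^2 + 2*k) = (k - 4)*(k - 1)*(k + 2)*(k)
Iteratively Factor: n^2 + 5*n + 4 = (n + 1)*(n + 4)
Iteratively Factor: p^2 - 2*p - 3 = (p + 1)*(p - 3)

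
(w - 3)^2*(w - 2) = w^3 - 8*w^2 + 21*w - 18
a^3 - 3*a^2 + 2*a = a*(a - 2)*(a - 1)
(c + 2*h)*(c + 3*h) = c^2 + 5*c*h + 6*h^2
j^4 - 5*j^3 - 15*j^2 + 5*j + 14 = (j - 7)*(j - 1)*(j + 1)*(j + 2)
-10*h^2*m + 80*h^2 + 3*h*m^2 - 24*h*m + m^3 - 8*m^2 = (-2*h + m)*(5*h + m)*(m - 8)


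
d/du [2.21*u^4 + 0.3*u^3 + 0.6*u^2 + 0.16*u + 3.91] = 8.84*u^3 + 0.9*u^2 + 1.2*u + 0.16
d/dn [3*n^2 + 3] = 6*n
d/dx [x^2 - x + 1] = 2*x - 1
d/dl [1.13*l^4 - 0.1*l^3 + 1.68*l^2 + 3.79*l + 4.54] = 4.52*l^3 - 0.3*l^2 + 3.36*l + 3.79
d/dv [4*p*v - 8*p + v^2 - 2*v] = 4*p + 2*v - 2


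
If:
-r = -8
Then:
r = 8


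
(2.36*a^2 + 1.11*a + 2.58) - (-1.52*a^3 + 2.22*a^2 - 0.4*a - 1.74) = 1.52*a^3 + 0.14*a^2 + 1.51*a + 4.32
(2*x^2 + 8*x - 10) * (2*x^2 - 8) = 4*x^4 + 16*x^3 - 36*x^2 - 64*x + 80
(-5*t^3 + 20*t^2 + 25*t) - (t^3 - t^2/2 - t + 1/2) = -6*t^3 + 41*t^2/2 + 26*t - 1/2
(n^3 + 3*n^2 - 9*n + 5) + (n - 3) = n^3 + 3*n^2 - 8*n + 2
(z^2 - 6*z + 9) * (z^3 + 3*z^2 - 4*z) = z^5 - 3*z^4 - 13*z^3 + 51*z^2 - 36*z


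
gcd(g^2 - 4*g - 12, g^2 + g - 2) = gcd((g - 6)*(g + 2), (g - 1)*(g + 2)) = g + 2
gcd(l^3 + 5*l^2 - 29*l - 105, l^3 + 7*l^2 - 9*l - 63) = l^2 + 10*l + 21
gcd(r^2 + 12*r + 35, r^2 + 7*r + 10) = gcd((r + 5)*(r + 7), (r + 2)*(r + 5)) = r + 5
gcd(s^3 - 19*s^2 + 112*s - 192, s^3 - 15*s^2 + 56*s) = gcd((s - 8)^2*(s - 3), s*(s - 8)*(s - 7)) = s - 8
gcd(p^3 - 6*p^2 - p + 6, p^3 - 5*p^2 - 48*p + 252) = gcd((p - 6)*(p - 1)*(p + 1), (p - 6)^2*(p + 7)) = p - 6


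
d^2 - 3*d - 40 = (d - 8)*(d + 5)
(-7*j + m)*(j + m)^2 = -7*j^3 - 13*j^2*m - 5*j*m^2 + m^3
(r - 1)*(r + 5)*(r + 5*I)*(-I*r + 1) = -I*r^4 + 6*r^3 - 4*I*r^3 + 24*r^2 + 10*I*r^2 - 30*r + 20*I*r - 25*I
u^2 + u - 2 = (u - 1)*(u + 2)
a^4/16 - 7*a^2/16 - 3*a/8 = a*(a/4 + 1/4)*(a/4 + 1/2)*(a - 3)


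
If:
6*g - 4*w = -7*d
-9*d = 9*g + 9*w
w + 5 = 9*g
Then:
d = -1/2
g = 11/20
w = -1/20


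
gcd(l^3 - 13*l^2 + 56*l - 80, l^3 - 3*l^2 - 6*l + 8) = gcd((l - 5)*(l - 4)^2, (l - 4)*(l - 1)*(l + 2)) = l - 4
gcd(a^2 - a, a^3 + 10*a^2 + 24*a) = a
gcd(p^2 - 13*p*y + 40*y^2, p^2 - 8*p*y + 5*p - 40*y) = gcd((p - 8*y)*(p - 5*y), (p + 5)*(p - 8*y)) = -p + 8*y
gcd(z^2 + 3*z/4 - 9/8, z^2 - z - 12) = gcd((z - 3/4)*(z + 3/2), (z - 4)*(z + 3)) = 1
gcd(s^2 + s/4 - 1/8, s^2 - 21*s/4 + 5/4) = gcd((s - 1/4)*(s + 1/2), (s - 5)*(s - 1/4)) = s - 1/4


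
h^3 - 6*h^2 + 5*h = h*(h - 5)*(h - 1)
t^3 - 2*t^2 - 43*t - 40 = (t - 8)*(t + 1)*(t + 5)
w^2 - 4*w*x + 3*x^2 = (w - 3*x)*(w - x)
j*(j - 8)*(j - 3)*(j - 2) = j^4 - 13*j^3 + 46*j^2 - 48*j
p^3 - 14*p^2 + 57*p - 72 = (p - 8)*(p - 3)^2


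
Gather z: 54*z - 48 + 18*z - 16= 72*z - 64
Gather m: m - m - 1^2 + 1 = 0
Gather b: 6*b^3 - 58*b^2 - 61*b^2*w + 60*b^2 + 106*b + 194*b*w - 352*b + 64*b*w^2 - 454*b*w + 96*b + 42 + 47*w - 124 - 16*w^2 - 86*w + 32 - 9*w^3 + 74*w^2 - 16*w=6*b^3 + b^2*(2 - 61*w) + b*(64*w^2 - 260*w - 150) - 9*w^3 + 58*w^2 - 55*w - 50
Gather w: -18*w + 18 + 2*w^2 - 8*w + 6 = 2*w^2 - 26*w + 24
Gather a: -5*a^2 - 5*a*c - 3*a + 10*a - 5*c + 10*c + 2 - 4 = -5*a^2 + a*(7 - 5*c) + 5*c - 2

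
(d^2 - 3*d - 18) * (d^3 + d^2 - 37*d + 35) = d^5 - 2*d^4 - 58*d^3 + 128*d^2 + 561*d - 630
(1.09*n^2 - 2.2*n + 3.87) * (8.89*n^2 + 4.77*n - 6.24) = 9.6901*n^4 - 14.3587*n^3 + 17.1087*n^2 + 32.1879*n - 24.1488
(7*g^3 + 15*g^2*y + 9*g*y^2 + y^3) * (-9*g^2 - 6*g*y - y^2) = -63*g^5 - 177*g^4*y - 178*g^3*y^2 - 78*g^2*y^3 - 15*g*y^4 - y^5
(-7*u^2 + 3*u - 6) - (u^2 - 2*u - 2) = -8*u^2 + 5*u - 4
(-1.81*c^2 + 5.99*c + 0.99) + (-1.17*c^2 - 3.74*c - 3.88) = -2.98*c^2 + 2.25*c - 2.89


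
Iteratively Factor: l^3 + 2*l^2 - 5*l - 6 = (l - 2)*(l^2 + 4*l + 3) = (l - 2)*(l + 3)*(l + 1)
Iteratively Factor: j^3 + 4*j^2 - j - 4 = (j + 1)*(j^2 + 3*j - 4) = (j + 1)*(j + 4)*(j - 1)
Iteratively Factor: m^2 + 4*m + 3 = (m + 3)*(m + 1)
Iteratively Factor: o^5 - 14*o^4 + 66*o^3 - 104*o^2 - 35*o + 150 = (o - 2)*(o^4 - 12*o^3 + 42*o^2 - 20*o - 75) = (o - 3)*(o - 2)*(o^3 - 9*o^2 + 15*o + 25) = (o - 5)*(o - 3)*(o - 2)*(o^2 - 4*o - 5) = (o - 5)^2*(o - 3)*(o - 2)*(o + 1)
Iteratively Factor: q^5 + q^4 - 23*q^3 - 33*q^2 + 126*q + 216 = (q + 3)*(q^4 - 2*q^3 - 17*q^2 + 18*q + 72) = (q + 3)^2*(q^3 - 5*q^2 - 2*q + 24) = (q - 3)*(q + 3)^2*(q^2 - 2*q - 8) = (q - 3)*(q + 2)*(q + 3)^2*(q - 4)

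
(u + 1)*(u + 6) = u^2 + 7*u + 6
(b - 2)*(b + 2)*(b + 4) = b^3 + 4*b^2 - 4*b - 16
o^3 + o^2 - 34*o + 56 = (o - 4)*(o - 2)*(o + 7)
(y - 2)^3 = y^3 - 6*y^2 + 12*y - 8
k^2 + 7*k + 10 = (k + 2)*(k + 5)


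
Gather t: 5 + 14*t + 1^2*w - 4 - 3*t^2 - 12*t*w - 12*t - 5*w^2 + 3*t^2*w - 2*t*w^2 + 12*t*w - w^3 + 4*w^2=t^2*(3*w - 3) + t*(2 - 2*w^2) - w^3 - w^2 + w + 1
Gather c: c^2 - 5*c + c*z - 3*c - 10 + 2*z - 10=c^2 + c*(z - 8) + 2*z - 20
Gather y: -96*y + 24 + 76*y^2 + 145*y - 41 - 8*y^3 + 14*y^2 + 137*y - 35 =-8*y^3 + 90*y^2 + 186*y - 52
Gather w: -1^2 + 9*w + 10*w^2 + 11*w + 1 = 10*w^2 + 20*w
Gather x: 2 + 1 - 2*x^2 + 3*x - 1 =-2*x^2 + 3*x + 2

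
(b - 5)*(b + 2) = b^2 - 3*b - 10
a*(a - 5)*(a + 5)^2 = a^4 + 5*a^3 - 25*a^2 - 125*a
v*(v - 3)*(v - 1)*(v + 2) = v^4 - 2*v^3 - 5*v^2 + 6*v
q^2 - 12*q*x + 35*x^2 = (q - 7*x)*(q - 5*x)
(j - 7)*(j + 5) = j^2 - 2*j - 35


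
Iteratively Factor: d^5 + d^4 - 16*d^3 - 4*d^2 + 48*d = (d - 3)*(d^4 + 4*d^3 - 4*d^2 - 16*d) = (d - 3)*(d + 4)*(d^3 - 4*d) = d*(d - 3)*(d + 4)*(d^2 - 4) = d*(d - 3)*(d - 2)*(d + 4)*(d + 2)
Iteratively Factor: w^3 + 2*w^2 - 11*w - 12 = (w + 4)*(w^2 - 2*w - 3) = (w + 1)*(w + 4)*(w - 3)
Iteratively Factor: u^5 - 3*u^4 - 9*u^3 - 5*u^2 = (u + 1)*(u^4 - 4*u^3 - 5*u^2) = (u - 5)*(u + 1)*(u^3 + u^2) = (u - 5)*(u + 1)^2*(u^2) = u*(u - 5)*(u + 1)^2*(u)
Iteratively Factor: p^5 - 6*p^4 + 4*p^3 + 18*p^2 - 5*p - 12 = (p - 3)*(p^4 - 3*p^3 - 5*p^2 + 3*p + 4) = (p - 3)*(p - 1)*(p^3 - 2*p^2 - 7*p - 4) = (p - 3)*(p - 1)*(p + 1)*(p^2 - 3*p - 4) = (p - 3)*(p - 1)*(p + 1)^2*(p - 4)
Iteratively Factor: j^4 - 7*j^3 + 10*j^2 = (j - 2)*(j^3 - 5*j^2) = j*(j - 2)*(j^2 - 5*j) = j^2*(j - 2)*(j - 5)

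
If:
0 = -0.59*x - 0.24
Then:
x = -0.41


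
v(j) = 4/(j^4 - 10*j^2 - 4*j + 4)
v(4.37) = 0.02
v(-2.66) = -0.66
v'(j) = 4*(-4*j^3 + 20*j + 4)/(j^4 - 10*j^2 - 4*j + 4)^2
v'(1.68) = 0.14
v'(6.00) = 0.00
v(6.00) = 0.00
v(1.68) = -0.17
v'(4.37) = -0.04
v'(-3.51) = 0.20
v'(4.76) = -0.02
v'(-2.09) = -0.03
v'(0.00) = 1.00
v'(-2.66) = 2.85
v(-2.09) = -0.33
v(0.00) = 1.00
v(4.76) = 0.01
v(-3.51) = 0.09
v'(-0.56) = -2.53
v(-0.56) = 1.25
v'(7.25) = -0.00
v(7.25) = 0.00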